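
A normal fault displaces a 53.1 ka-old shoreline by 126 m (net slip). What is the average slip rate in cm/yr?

0.237 cm/yr

rate = 126 m / 53.1 ka = 0.00237 m/yr = 0.237 cm/yr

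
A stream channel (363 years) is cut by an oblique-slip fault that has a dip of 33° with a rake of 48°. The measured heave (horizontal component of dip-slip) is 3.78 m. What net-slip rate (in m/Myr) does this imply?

16700 m/Myr

dip-slip = heave / cos(dip) = 3.78 / cos(33°) = 4.507 m
net slip = dip-slip / sin(rake) = 4.507 / sin(48°) = 6.065 m
rate = 6.065 m / 363 years = 0.0167 m/yr = 16700 m/Myr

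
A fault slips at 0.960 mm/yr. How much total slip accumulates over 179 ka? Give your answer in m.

172 m

slip = rate × time = 0.960 mm/yr × 179 ka = 172 m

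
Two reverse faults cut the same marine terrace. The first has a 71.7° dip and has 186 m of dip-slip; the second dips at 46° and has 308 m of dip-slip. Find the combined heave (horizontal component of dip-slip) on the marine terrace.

272 m

heave_A = 186 × cos(71.7°) = 58.40 m
heave_B = 308 × cos(46°) = 214 m
total = 58.40 + 214 = 272 m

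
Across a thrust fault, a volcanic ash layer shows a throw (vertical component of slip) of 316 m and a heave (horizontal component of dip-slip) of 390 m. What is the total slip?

502 m

net slip = √(throw² + heave²) = √(316² + 390²) = 502 m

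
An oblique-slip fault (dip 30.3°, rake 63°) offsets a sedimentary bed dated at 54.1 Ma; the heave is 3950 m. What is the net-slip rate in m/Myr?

94.9 m/Myr

dip-slip = heave / cos(dip) = 3950 / cos(30.3°) = 4575 m
net slip = dip-slip / sin(rake) = 4575 / sin(63°) = 5135 m
rate = 5135 m / 54.1 Ma = 0.0000949 m/yr = 94.9 m/Myr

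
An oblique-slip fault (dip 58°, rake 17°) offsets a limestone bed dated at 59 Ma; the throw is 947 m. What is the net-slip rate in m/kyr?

dip-slip = throw / sin(dip) = 947 / sin(58°) = 1117 m
net slip = dip-slip / sin(rake) = 1117 / sin(17°) = 3819 m
rate = 3819 m / 59 Ma = 0.0000647 m/yr = 0.0647 m/kyr

0.0647 m/kyr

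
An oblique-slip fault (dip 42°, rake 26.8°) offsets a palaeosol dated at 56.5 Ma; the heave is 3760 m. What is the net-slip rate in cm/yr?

0.0199 cm/yr

dip-slip = heave / cos(dip) = 3760 / cos(42°) = 5060 m
net slip = dip-slip / sin(rake) = 5060 / sin(26.8°) = 11220 m
rate = 11220 m / 56.5 Ma = 0.000199 m/yr = 0.0199 cm/yr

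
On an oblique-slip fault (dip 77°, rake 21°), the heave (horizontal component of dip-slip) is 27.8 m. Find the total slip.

345 m

dip-slip = heave / cos(dip) = 27.8 / cos(77°) = 123.6 m
net slip = dip-slip / sin(rake) = 123.6 / sin(21°) = 345 m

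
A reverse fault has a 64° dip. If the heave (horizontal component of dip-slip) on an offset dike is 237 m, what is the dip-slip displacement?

dip-slip = heave / cos(dip) = 237 / cos(64°) = 541 m

541 m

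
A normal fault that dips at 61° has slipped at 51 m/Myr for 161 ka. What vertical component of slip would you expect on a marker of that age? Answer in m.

7.18 m

dip-slip = rate × time = 51 m/Myr × 161 ka = 8.211 m
throw = dip-slip × sin(dip) = 8.211 × sin(61°) = 7.18 m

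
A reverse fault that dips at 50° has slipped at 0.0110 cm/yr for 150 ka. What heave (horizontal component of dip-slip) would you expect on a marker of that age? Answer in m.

dip-slip = rate × time = 0.0110 cm/yr × 150 ka = 16.50 m
heave = dip-slip × cos(dip) = 16.50 × cos(50°) = 10.6 m

10.6 m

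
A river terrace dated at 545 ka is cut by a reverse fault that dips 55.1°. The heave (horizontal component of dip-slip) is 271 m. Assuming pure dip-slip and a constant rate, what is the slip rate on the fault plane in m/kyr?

0.869 m/kyr

dip-slip = heave / cos(dip) = 271 m / cos(55.1°) = 473.7 m
rate = 473.7 m / 545 ka = 0.000869 m/yr = 0.869 m/kyr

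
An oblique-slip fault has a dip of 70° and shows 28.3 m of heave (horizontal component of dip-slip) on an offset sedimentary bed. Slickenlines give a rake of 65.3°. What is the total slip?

dip-slip = heave / cos(dip) = 28.3 / cos(70°) = 82.74 m
net slip = dip-slip / sin(rake) = 82.74 / sin(65.3°) = 91.1 m

91.1 m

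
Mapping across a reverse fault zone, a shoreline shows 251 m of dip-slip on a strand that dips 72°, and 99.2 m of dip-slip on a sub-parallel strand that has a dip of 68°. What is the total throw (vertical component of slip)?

331 m

throw_A = 251 × sin(72°) = 238.7 m
throw_B = 99.2 × sin(68°) = 91.98 m
total = 238.7 + 91.98 = 331 m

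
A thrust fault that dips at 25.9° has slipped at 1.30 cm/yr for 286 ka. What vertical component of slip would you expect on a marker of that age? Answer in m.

1620 m

dip-slip = rate × time = 1.30 cm/yr × 286 ka = 3718 m
throw = dip-slip × sin(dip) = 3718 × sin(25.9°) = 1620 m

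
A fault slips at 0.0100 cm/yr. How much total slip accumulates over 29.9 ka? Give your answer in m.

2.99 m

slip = rate × time = 0.0100 cm/yr × 29.9 ka = 2.99 m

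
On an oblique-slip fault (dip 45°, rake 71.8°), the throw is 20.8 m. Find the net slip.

dip-slip = throw / sin(dip) = 20.8 / sin(45°) = 29.42 m
net slip = dip-slip / sin(rake) = 29.42 / sin(71.8°) = 31 m

31 m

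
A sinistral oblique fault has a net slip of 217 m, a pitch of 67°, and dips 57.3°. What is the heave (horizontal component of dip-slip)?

108 m

dip-slip = net slip × sin(rake) = 217 m × sin(67°) = 199.7 m
heave = dip-slip × cos(dip) = 199.7 × cos(57.3°) = 108 m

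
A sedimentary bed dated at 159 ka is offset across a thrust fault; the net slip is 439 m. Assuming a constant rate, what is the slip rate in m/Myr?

2760 m/Myr

rate = 439 m / 159 ka = 0.00276 m/yr = 2760 m/Myr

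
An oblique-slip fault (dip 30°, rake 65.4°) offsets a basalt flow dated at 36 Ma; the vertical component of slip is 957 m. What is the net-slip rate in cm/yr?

0.00585 cm/yr

dip-slip = throw / sin(dip) = 957 / sin(30°) = 1914 m
net slip = dip-slip / sin(rake) = 1914 / sin(65.4°) = 2105 m
rate = 2105 m / 36 Ma = 0.0000585 m/yr = 0.00585 cm/yr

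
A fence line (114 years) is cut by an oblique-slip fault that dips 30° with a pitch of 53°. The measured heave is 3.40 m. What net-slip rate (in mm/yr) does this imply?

43.1 mm/yr

dip-slip = heave / cos(dip) = 3.40 / cos(30°) = 3.926 m
net slip = dip-slip / sin(rake) = 3.926 / sin(53°) = 4.916 m
rate = 4.916 m / 114 years = 0.0431 m/yr = 43.1 mm/yr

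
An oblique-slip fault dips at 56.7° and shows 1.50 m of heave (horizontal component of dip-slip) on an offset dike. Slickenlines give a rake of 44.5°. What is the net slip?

dip-slip = heave / cos(dip) = 1.50 / cos(56.7°) = 2.732 m
net slip = dip-slip / sin(rake) = 2.732 / sin(44.5°) = 3.90 m

3.90 m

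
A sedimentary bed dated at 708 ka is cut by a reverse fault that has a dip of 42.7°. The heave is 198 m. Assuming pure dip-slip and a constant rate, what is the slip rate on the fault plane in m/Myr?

381 m/Myr

dip-slip = heave / cos(dip) = 198 m / cos(42.7°) = 269.4 m
rate = 269.4 m / 708 ka = 0.000381 m/yr = 381 m/Myr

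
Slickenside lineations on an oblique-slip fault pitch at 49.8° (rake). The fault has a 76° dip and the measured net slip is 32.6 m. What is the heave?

6.02 m

dip-slip = net slip × sin(rake) = 32.6 m × sin(49.8°) = 24.90 m
heave = dip-slip × cos(dip) = 24.90 × cos(76°) = 6.02 m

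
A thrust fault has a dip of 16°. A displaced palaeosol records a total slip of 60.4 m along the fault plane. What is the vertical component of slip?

16.6 m

throw = dip-slip × sin(dip) = 60.4 m × sin(16°) = 16.6 m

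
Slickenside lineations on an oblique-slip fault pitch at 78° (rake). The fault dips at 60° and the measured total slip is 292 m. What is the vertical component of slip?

dip-slip = net slip × sin(rake) = 292 m × sin(78°) = 285.6 m
throw = dip-slip × sin(dip) = 285.6 × sin(60°) = 247 m

247 m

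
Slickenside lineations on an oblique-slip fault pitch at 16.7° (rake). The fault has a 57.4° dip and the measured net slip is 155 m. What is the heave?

dip-slip = net slip × sin(rake) = 155 m × sin(16.7°) = 44.54 m
heave = dip-slip × cos(dip) = 44.54 × cos(57.4°) = 24 m

24 m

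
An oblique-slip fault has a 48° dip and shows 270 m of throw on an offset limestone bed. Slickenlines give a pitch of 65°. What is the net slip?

dip-slip = throw / sin(dip) = 270 / sin(48°) = 363.3 m
net slip = dip-slip / sin(rake) = 363.3 / sin(65°) = 401 m

401 m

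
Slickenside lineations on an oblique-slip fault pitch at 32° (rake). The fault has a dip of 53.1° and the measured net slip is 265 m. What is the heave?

84.3 m

dip-slip = net slip × sin(rake) = 265 m × sin(32°) = 140.4 m
heave = dip-slip × cos(dip) = 140.4 × cos(53.1°) = 84.3 m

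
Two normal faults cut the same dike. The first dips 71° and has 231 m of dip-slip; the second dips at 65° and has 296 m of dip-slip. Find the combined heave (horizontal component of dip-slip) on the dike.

heave_A = 231 × cos(71°) = 75.21 m
heave_B = 296 × cos(65°) = 125.1 m
total = 75.21 + 125.1 = 200 m

200 m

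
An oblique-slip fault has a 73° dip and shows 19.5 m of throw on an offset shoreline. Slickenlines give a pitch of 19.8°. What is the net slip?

60.2 m

dip-slip = throw / sin(dip) = 19.5 / sin(73°) = 20.39 m
net slip = dip-slip / sin(rake) = 20.39 / sin(19.8°) = 60.2 m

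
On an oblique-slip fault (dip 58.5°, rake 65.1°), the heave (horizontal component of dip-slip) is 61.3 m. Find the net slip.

dip-slip = heave / cos(dip) = 61.3 / cos(58.5°) = 117.3 m
net slip = dip-slip / sin(rake) = 117.3 / sin(65.1°) = 129 m

129 m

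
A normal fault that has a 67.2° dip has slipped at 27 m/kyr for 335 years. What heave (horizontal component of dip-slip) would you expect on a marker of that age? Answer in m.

3.51 m

dip-slip = rate × time = 27 m/kyr × 335 years = 9.045 m
heave = dip-slip × cos(dip) = 9.045 × cos(67.2°) = 3.51 m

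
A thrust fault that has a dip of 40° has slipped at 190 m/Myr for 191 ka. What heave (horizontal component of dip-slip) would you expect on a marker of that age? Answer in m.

dip-slip = rate × time = 190 m/Myr × 191 ka = 36.29 m
heave = dip-slip × cos(dip) = 36.29 × cos(40°) = 27.8 m

27.8 m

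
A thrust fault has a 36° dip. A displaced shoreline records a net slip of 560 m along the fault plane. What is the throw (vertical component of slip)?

throw = dip-slip × sin(dip) = 560 m × sin(36°) = 329 m

329 m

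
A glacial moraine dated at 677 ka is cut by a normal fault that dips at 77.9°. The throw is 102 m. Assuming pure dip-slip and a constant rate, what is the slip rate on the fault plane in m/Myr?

154 m/Myr

dip-slip = throw / sin(dip) = 102 m / sin(77.9°) = 104.3 m
rate = 104.3 m / 677 ka = 0.000154 m/yr = 154 m/Myr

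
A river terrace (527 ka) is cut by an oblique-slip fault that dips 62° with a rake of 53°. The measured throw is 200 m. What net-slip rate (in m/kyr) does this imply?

0.538 m/kyr

dip-slip = throw / sin(dip) = 200 / sin(62°) = 226.5 m
net slip = dip-slip / sin(rake) = 226.5 / sin(53°) = 283.6 m
rate = 283.6 m / 527 ka = 0.000538 m/yr = 0.538 m/kyr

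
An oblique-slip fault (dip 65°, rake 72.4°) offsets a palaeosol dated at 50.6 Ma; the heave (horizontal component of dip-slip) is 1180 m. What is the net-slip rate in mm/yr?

dip-slip = heave / cos(dip) = 1180 / cos(65°) = 2792 m
net slip = dip-slip / sin(rake) = 2792 / sin(72.4°) = 2929 m
rate = 2929 m / 50.6 Ma = 0.0000579 m/yr = 0.0579 mm/yr

0.0579 mm/yr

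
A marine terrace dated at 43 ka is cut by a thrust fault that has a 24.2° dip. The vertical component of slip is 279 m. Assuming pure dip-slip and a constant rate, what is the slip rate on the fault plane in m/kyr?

15.8 m/kyr

dip-slip = throw / sin(dip) = 279 m / sin(24.2°) = 680.6 m
rate = 680.6 m / 43 ka = 0.0158 m/yr = 15.8 m/kyr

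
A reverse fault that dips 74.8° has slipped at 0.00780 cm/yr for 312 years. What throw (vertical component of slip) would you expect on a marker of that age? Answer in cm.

2.35 cm

dip-slip = rate × time = 0.00780 cm/yr × 312 years = 0.02434 m
throw = dip-slip × sin(dip) = 0.02434 × sin(74.8°) = 0.0235 m = 2.35 cm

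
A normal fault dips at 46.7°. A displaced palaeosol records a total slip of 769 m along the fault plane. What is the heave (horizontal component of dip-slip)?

heave = dip-slip × cos(dip) = 769 m × cos(46.7°) = 527 m

527 m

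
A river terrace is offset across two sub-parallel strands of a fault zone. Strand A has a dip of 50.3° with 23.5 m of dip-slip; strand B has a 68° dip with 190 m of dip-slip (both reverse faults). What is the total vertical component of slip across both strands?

194 m

throw_A = 23.5 × sin(50.3°) = 18.08 m
throw_B = 190 × sin(68°) = 176.2 m
total = 18.08 + 176.2 = 194 m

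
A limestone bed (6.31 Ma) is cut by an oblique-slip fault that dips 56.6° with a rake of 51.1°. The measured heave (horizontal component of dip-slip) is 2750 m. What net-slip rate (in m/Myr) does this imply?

1020 m/Myr

dip-slip = heave / cos(dip) = 2750 / cos(56.6°) = 4996 m
net slip = dip-slip / sin(rake) = 4996 / sin(51.1°) = 6419 m
rate = 6419 m / 6.31 Ma = 0.00102 m/yr = 1020 m/Myr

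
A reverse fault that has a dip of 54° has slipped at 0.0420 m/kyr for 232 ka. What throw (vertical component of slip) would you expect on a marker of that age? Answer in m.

7.88 m

dip-slip = rate × time = 0.0420 m/kyr × 232 ka = 9.744 m
throw = dip-slip × sin(dip) = 9.744 × sin(54°) = 7.88 m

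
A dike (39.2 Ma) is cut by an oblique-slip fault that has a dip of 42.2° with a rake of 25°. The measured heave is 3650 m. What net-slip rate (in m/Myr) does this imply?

dip-slip = heave / cos(dip) = 3650 / cos(42.2°) = 4927 m
net slip = dip-slip / sin(rake) = 4927 / sin(25°) = 11660 m
rate = 11660 m / 39.2 Ma = 0.000297 m/yr = 297 m/Myr

297 m/Myr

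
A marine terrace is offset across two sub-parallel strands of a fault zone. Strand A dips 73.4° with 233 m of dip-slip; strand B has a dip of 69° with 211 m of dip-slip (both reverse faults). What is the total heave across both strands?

heave_A = 233 × cos(73.4°) = 66.57 m
heave_B = 211 × cos(69°) = 75.62 m
total = 66.57 + 75.62 = 142 m

142 m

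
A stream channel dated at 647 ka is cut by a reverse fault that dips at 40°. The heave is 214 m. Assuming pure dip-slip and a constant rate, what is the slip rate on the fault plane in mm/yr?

0.432 mm/yr

dip-slip = heave / cos(dip) = 214 m / cos(40°) = 279.4 m
rate = 279.4 m / 647 ka = 0.000432 m/yr = 0.432 mm/yr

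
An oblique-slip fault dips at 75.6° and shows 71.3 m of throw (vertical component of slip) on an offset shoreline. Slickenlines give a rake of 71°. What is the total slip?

dip-slip = throw / sin(dip) = 71.3 / sin(75.6°) = 73.61 m
net slip = dip-slip / sin(rake) = 73.61 / sin(71°) = 77.9 m

77.9 m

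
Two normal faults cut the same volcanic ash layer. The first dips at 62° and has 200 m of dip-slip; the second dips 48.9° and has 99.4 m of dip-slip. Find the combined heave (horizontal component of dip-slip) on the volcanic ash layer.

159 m

heave_A = 200 × cos(62°) = 93.89 m
heave_B = 99.4 × cos(48.9°) = 65.34 m
total = 93.89 + 65.34 = 159 m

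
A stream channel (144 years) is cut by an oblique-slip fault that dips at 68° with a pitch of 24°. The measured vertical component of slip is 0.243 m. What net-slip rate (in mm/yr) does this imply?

dip-slip = throw / sin(dip) = 0.243 / sin(68°) = 0.2621 m
net slip = dip-slip / sin(rake) = 0.2621 / sin(24°) = 0.6444 m
rate = 0.6444 m / 144 years = 0.00447 m/yr = 4.47 mm/yr

4.47 mm/yr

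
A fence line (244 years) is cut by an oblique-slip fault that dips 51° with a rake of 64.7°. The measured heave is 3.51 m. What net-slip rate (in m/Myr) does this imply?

dip-slip = heave / cos(dip) = 3.51 / cos(51°) = 5.577 m
net slip = dip-slip / sin(rake) = 5.577 / sin(64.7°) = 6.169 m
rate = 6.169 m / 244 years = 0.0253 m/yr = 25300 m/Myr

25300 m/Myr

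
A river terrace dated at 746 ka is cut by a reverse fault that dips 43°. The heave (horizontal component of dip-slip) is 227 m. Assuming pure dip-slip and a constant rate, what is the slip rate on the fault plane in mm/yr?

dip-slip = heave / cos(dip) = 227 m / cos(43°) = 310.4 m
rate = 310.4 m / 746 ka = 0.000416 m/yr = 0.416 mm/yr

0.416 mm/yr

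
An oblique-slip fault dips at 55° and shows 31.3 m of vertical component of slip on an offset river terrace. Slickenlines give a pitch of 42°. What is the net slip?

57.1 m

dip-slip = throw / sin(dip) = 31.3 / sin(55°) = 38.21 m
net slip = dip-slip / sin(rake) = 38.21 / sin(42°) = 57.1 m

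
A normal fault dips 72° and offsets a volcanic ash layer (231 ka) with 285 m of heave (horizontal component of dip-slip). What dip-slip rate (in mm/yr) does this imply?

3.99 mm/yr

dip-slip = heave / cos(dip) = 285 m / cos(72°) = 922.3 m
rate = 922.3 m / 231 ka = 0.00399 m/yr = 3.99 mm/yr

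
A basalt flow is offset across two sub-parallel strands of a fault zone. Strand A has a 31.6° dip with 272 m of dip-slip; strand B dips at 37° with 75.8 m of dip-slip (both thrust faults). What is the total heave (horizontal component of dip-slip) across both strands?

292 m

heave_A = 272 × cos(31.6°) = 231.7 m
heave_B = 75.8 × cos(37°) = 60.54 m
total = 231.7 + 60.54 = 292 m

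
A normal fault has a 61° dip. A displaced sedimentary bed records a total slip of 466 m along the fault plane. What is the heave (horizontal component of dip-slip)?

heave = dip-slip × cos(dip) = 466 m × cos(61°) = 226 m

226 m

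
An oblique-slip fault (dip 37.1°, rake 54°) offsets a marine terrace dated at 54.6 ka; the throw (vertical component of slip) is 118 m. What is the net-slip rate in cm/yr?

dip-slip = throw / sin(dip) = 118 / sin(37.1°) = 195.6 m
net slip = dip-slip / sin(rake) = 195.6 / sin(54°) = 241.8 m
rate = 241.8 m / 54.6 ka = 0.00443 m/yr = 0.443 cm/yr

0.443 cm/yr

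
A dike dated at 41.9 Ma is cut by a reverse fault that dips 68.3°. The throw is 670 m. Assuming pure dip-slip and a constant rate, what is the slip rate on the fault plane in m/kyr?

0.0172 m/kyr

dip-slip = throw / sin(dip) = 670 m / sin(68.3°) = 721.1 m
rate = 721.1 m / 41.9 Ma = 0.0000172 m/yr = 0.0172 m/kyr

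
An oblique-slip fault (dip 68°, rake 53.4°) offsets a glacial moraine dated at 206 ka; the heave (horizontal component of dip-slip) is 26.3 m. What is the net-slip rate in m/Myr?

425 m/Myr

dip-slip = heave / cos(dip) = 26.3 / cos(68°) = 70.21 m
net slip = dip-slip / sin(rake) = 70.21 / sin(53.4°) = 87.45 m
rate = 87.45 m / 206 ka = 0.000425 m/yr = 425 m/Myr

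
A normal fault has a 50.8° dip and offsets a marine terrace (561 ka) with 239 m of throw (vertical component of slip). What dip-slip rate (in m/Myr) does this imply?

550 m/Myr

dip-slip = throw / sin(dip) = 239 m / sin(50.8°) = 308.4 m
rate = 308.4 m / 561 ka = 0.000550 m/yr = 550 m/Myr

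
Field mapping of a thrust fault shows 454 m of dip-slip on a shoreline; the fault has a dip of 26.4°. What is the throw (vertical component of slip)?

202 m

throw = dip-slip × sin(dip) = 454 m × sin(26.4°) = 202 m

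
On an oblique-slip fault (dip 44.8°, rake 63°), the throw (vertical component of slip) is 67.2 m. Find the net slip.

dip-slip = throw / sin(dip) = 67.2 / sin(44.8°) = 95.37 m
net slip = dip-slip / sin(rake) = 95.37 / sin(63°) = 107 m

107 m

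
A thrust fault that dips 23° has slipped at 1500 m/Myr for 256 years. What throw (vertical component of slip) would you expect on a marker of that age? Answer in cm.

dip-slip = rate × time = 1500 m/Myr × 256 years = 0.3840 m
throw = dip-slip × sin(dip) = 0.3840 × sin(23°) = 0.150 m = 15 cm

15 cm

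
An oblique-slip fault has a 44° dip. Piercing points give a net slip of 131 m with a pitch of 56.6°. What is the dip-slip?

dip-slip = net slip × sin(rake) = 131 m × sin(56.6°) = 109 m

109 m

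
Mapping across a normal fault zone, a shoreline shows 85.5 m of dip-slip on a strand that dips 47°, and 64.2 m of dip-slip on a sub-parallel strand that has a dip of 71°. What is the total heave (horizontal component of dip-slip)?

79.2 m

heave_A = 85.5 × cos(47°) = 58.31 m
heave_B = 64.2 × cos(71°) = 20.90 m
total = 58.31 + 20.90 = 79.2 m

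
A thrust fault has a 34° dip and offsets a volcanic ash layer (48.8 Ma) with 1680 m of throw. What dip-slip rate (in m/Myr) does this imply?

61.6 m/Myr

dip-slip = throw / sin(dip) = 1680 m / sin(34°) = 3004 m
rate = 3004 m / 48.8 Ma = 0.0000616 m/yr = 61.6 m/Myr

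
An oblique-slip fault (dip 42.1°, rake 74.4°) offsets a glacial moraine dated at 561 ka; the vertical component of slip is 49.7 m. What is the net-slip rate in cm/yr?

0.0137 cm/yr

dip-slip = throw / sin(dip) = 49.7 / sin(42.1°) = 74.13 m
net slip = dip-slip / sin(rake) = 74.13 / sin(74.4°) = 76.97 m
rate = 76.97 m / 561 ka = 0.000137 m/yr = 0.0137 cm/yr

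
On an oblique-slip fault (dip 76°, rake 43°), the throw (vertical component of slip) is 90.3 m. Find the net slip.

dip-slip = throw / sin(dip) = 90.3 / sin(76°) = 93.06 m
net slip = dip-slip / sin(rake) = 93.06 / sin(43°) = 136 m

136 m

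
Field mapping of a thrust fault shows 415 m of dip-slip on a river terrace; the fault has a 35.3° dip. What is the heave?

heave = dip-slip × cos(dip) = 415 m × cos(35.3°) = 339 m

339 m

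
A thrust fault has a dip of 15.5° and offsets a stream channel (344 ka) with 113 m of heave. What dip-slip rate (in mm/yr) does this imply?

0.341 mm/yr

dip-slip = heave / cos(dip) = 113 m / cos(15.5°) = 117.3 m
rate = 117.3 m / 344 ka = 0.000341 m/yr = 0.341 mm/yr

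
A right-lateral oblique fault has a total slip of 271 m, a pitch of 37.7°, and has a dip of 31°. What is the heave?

dip-slip = net slip × sin(rake) = 271 m × sin(37.7°) = 165.7 m
heave = dip-slip × cos(dip) = 165.7 × cos(31°) = 142 m

142 m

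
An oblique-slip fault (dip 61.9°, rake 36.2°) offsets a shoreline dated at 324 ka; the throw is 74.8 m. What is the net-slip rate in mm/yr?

0.443 mm/yr

dip-slip = throw / sin(dip) = 74.8 / sin(61.9°) = 84.80 m
net slip = dip-slip / sin(rake) = 84.80 / sin(36.2°) = 143.6 m
rate = 143.6 m / 324 ka = 0.000443 m/yr = 0.443 mm/yr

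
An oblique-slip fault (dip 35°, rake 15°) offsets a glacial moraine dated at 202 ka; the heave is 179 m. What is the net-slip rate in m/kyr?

dip-slip = heave / cos(dip) = 179 / cos(35°) = 218.5 m
net slip = dip-slip / sin(rake) = 218.5 / sin(15°) = 844.3 m
rate = 844.3 m / 202 ka = 0.00418 m/yr = 4.18 m/kyr

4.18 m/kyr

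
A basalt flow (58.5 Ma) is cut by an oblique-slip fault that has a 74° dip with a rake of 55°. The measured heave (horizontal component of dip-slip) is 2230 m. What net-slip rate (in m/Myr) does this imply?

169 m/Myr

dip-slip = heave / cos(dip) = 2230 / cos(74°) = 8090 m
net slip = dip-slip / sin(rake) = 8090 / sin(55°) = 9876 m
rate = 9876 m / 58.5 Ma = 0.000169 m/yr = 169 m/Myr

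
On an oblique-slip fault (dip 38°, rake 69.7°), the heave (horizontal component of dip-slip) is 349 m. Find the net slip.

dip-slip = heave / cos(dip) = 349 / cos(38°) = 442.9 m
net slip = dip-slip / sin(rake) = 442.9 / sin(69.7°) = 472 m

472 m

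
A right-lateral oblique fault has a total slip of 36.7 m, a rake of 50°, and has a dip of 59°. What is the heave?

dip-slip = net slip × sin(rake) = 36.7 m × sin(50°) = 28.11 m
heave = dip-slip × cos(dip) = 28.11 × cos(59°) = 14.5 m

14.5 m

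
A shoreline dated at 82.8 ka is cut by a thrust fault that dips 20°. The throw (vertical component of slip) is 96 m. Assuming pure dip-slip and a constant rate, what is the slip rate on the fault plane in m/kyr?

3.39 m/kyr

dip-slip = throw / sin(dip) = 96 m / sin(20°) = 280.7 m
rate = 280.7 m / 82.8 ka = 0.00339 m/yr = 3.39 m/kyr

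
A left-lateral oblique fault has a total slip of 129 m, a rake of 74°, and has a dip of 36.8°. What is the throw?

74.3 m

dip-slip = net slip × sin(rake) = 129 m × sin(74°) = 124 m
throw = dip-slip × sin(dip) = 124 × sin(36.8°) = 74.3 m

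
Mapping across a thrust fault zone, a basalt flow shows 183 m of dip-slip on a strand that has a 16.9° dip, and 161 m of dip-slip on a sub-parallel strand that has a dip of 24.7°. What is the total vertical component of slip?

throw_A = 183 × sin(16.9°) = 53.20 m
throw_B = 161 × sin(24.7°) = 67.28 m
total = 53.20 + 67.28 = 120 m

120 m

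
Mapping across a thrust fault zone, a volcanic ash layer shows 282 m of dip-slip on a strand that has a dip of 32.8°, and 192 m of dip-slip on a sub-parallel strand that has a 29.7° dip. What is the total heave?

404 m

heave_A = 282 × cos(32.8°) = 237 m
heave_B = 192 × cos(29.7°) = 166.8 m
total = 237 + 166.8 = 404 m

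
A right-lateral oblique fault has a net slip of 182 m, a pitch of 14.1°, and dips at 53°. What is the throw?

35.4 m

dip-slip = net slip × sin(rake) = 182 m × sin(14.1°) = 44.34 m
throw = dip-slip × sin(dip) = 44.34 × sin(53°) = 35.4 m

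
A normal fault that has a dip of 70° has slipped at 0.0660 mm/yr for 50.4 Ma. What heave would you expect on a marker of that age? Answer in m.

dip-slip = rate × time = 0.0660 mm/yr × 50.4 Ma = 3326 m
heave = dip-slip × cos(dip) = 3326 × cos(70°) = 1140 m

1140 m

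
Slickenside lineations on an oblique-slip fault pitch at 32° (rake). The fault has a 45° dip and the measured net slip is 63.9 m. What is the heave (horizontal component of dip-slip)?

dip-slip = net slip × sin(rake) = 63.9 m × sin(32°) = 33.86 m
heave = dip-slip × cos(dip) = 33.86 × cos(45°) = 23.9 m

23.9 m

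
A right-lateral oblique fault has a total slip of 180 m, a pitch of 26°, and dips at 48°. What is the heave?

52.8 m

dip-slip = net slip × sin(rake) = 180 m × sin(26°) = 78.91 m
heave = dip-slip × cos(dip) = 78.91 × cos(48°) = 52.8 m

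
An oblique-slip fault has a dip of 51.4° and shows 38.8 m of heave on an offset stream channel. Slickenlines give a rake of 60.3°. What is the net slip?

dip-slip = heave / cos(dip) = 38.8 / cos(51.4°) = 62.19 m
net slip = dip-slip / sin(rake) = 62.19 / sin(60.3°) = 71.6 m

71.6 m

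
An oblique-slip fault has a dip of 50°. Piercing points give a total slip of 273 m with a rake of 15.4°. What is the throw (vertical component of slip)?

55.5 m

dip-slip = net slip × sin(rake) = 273 m × sin(15.4°) = 72.50 m
throw = dip-slip × sin(dip) = 72.50 × sin(50°) = 55.5 m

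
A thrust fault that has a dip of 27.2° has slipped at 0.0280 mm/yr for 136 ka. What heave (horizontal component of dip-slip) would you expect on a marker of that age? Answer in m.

dip-slip = rate × time = 0.0280 mm/yr × 136 ka = 3.808 m
heave = dip-slip × cos(dip) = 3.808 × cos(27.2°) = 3.39 m

3.39 m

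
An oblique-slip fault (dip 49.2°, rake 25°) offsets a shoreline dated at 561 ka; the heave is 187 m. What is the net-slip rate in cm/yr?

dip-slip = heave / cos(dip) = 187 / cos(49.2°) = 286.2 m
net slip = dip-slip / sin(rake) = 286.2 / sin(25°) = 677.2 m
rate = 677.2 m / 561 ka = 0.00121 m/yr = 0.121 cm/yr

0.121 cm/yr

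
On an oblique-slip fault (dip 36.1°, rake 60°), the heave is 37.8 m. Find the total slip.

54 m

dip-slip = heave / cos(dip) = 37.8 / cos(36.1°) = 46.78 m
net slip = dip-slip / sin(rake) = 46.78 / sin(60°) = 54 m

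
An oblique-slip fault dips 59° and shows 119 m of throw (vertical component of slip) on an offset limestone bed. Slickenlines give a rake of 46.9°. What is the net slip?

dip-slip = throw / sin(dip) = 119 / sin(59°) = 138.8 m
net slip = dip-slip / sin(rake) = 138.8 / sin(46.9°) = 190 m

190 m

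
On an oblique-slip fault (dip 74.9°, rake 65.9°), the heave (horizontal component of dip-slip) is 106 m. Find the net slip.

446 m

dip-slip = heave / cos(dip) = 106 / cos(74.9°) = 406.9 m
net slip = dip-slip / sin(rake) = 406.9 / sin(65.9°) = 446 m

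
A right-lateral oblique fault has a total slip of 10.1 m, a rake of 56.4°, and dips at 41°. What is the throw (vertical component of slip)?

dip-slip = net slip × sin(rake) = 10.1 m × sin(56.4°) = 8.413 m
throw = dip-slip × sin(dip) = 8.413 × sin(41°) = 5.52 m

5.52 m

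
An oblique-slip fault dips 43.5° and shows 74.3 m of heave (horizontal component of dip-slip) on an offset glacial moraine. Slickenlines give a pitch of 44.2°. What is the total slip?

147 m

dip-slip = heave / cos(dip) = 74.3 / cos(43.5°) = 102.4 m
net slip = dip-slip / sin(rake) = 102.4 / sin(44.2°) = 147 m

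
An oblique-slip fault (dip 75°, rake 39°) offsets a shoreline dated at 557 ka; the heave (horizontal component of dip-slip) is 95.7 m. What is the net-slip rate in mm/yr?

1.05 mm/yr

dip-slip = heave / cos(dip) = 95.7 / cos(75°) = 369.8 m
net slip = dip-slip / sin(rake) = 369.8 / sin(39°) = 587.5 m
rate = 587.5 m / 557 ka = 0.00105 m/yr = 1.05 mm/yr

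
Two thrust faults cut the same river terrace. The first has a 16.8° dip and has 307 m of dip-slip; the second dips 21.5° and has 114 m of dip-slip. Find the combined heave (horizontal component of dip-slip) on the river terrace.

heave_A = 307 × cos(16.8°) = 293.9 m
heave_B = 114 × cos(21.5°) = 106.1 m
total = 293.9 + 106.1 = 400 m

400 m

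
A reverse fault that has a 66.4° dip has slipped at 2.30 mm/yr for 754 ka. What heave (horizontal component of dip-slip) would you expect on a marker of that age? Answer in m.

dip-slip = rate × time = 2.30 mm/yr × 754 ka = 1734 m
heave = dip-slip × cos(dip) = 1734 × cos(66.4°) = 694 m

694 m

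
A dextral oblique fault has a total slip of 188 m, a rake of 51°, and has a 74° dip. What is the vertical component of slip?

140 m

dip-slip = net slip × sin(rake) = 188 m × sin(51°) = 146.1 m
throw = dip-slip × sin(dip) = 146.1 × sin(74°) = 140 m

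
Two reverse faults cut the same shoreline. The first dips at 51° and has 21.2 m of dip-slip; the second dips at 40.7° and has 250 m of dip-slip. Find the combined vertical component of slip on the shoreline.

180 m

throw_A = 21.2 × sin(51°) = 16.48 m
throw_B = 250 × sin(40.7°) = 163 m
total = 16.48 + 163 = 180 m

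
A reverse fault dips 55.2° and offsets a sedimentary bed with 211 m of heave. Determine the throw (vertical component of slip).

throw = heave × tan(dip) = 211 × tan(55.2°) = 304 m

304 m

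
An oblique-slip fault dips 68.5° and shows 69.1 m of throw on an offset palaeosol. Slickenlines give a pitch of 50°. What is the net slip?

dip-slip = throw / sin(dip) = 69.1 / sin(68.5°) = 74.27 m
net slip = dip-slip / sin(rake) = 74.27 / sin(50°) = 96.9 m

96.9 m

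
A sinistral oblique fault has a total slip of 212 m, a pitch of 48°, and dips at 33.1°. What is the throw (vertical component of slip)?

86 m

dip-slip = net slip × sin(rake) = 212 m × sin(48°) = 157.5 m
throw = dip-slip × sin(dip) = 157.5 × sin(33.1°) = 86 m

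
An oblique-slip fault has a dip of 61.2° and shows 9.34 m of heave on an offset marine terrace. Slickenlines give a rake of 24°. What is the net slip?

dip-slip = heave / cos(dip) = 9.34 / cos(61.2°) = 19.39 m
net slip = dip-slip / sin(rake) = 19.39 / sin(24°) = 47.7 m

47.7 m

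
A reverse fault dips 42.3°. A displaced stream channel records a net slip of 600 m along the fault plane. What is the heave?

444 m

heave = dip-slip × cos(dip) = 600 m × cos(42.3°) = 444 m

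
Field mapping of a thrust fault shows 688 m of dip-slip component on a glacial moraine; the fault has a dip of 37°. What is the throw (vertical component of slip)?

414 m

throw = dip-slip × sin(dip) = 688 m × sin(37°) = 414 m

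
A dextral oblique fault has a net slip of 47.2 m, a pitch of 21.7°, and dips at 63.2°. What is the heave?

dip-slip = net slip × sin(rake) = 47.2 m × sin(21.7°) = 17.45 m
heave = dip-slip × cos(dip) = 17.45 × cos(63.2°) = 7.87 m

7.87 m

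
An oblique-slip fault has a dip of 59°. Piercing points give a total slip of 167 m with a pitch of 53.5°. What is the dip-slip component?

dip-slip = net slip × sin(rake) = 167 m × sin(53.5°) = 134 m

134 m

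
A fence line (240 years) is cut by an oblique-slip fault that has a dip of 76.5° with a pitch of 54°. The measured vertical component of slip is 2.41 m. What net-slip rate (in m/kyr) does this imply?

dip-slip = throw / sin(dip) = 2.41 / sin(76.5°) = 2.478 m
net slip = dip-slip / sin(rake) = 2.478 / sin(54°) = 3.064 m
rate = 3.064 m / 240 years = 0.0128 m/yr = 12.8 m/kyr

12.8 m/kyr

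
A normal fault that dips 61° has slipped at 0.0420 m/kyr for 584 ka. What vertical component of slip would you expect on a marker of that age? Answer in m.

21.5 m

dip-slip = rate × time = 0.0420 m/kyr × 584 ka = 24.53 m
throw = dip-slip × sin(dip) = 24.53 × sin(61°) = 21.5 m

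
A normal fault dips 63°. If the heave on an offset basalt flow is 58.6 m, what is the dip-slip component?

129 m

dip-slip = heave / cos(dip) = 58.6 / cos(63°) = 129 m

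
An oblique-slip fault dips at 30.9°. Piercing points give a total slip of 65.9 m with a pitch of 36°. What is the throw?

dip-slip = net slip × sin(rake) = 65.9 m × sin(36°) = 38.74 m
throw = dip-slip × sin(dip) = 38.74 × sin(30.9°) = 19.9 m

19.9 m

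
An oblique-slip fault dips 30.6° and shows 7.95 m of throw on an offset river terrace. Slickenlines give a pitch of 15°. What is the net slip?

60.3 m

dip-slip = throw / sin(dip) = 7.95 / sin(30.6°) = 15.62 m
net slip = dip-slip / sin(rake) = 15.62 / sin(15°) = 60.3 m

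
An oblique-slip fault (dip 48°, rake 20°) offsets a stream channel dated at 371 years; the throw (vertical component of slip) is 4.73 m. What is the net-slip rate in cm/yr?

5.02 cm/yr

dip-slip = throw / sin(dip) = 4.73 / sin(48°) = 6.365 m
net slip = dip-slip / sin(rake) = 6.365 / sin(20°) = 18.61 m
rate = 18.61 m / 371 years = 0.0502 m/yr = 5.02 cm/yr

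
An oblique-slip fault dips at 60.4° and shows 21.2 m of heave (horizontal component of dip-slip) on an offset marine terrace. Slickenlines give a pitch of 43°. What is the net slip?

62.9 m

dip-slip = heave / cos(dip) = 21.2 / cos(60.4°) = 42.92 m
net slip = dip-slip / sin(rake) = 42.92 / sin(43°) = 62.9 m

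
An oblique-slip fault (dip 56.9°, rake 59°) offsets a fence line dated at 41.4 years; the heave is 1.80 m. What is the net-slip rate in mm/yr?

92.9 mm/yr

dip-slip = heave / cos(dip) = 1.80 / cos(56.9°) = 3.296 m
net slip = dip-slip / sin(rake) = 3.296 / sin(59°) = 3.845 m
rate = 3.845 m / 41.4 years = 0.0929 m/yr = 92.9 mm/yr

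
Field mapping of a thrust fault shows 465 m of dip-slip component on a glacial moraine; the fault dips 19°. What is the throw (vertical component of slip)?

151 m

throw = dip-slip × sin(dip) = 465 m × sin(19°) = 151 m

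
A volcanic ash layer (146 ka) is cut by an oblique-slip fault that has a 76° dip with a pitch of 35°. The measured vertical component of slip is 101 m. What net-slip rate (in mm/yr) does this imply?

1.24 mm/yr

dip-slip = throw / sin(dip) = 101 / sin(76°) = 104.1 m
net slip = dip-slip / sin(rake) = 104.1 / sin(35°) = 181.5 m
rate = 181.5 m / 146 ka = 0.00124 m/yr = 1.24 mm/yr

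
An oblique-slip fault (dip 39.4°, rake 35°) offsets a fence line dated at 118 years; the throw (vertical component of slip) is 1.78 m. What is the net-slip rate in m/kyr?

41.4 m/kyr

dip-slip = throw / sin(dip) = 1.78 / sin(39.4°) = 2.804 m
net slip = dip-slip / sin(rake) = 2.804 / sin(35°) = 4.889 m
rate = 4.889 m / 118 years = 0.0414 m/yr = 41.4 m/kyr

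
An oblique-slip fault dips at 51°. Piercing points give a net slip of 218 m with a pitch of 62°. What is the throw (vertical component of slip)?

150 m

dip-slip = net slip × sin(rake) = 218 m × sin(62°) = 192.5 m
throw = dip-slip × sin(dip) = 192.5 × sin(51°) = 150 m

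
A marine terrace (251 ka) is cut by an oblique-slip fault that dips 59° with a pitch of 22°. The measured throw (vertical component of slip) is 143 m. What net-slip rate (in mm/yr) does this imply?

dip-slip = throw / sin(dip) = 143 / sin(59°) = 166.8 m
net slip = dip-slip / sin(rake) = 166.8 / sin(22°) = 445.3 m
rate = 445.3 m / 251 ka = 0.00177 m/yr = 1.77 mm/yr

1.77 mm/yr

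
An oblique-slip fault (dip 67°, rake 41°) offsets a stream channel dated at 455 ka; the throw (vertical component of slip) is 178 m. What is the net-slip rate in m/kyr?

0.648 m/kyr

dip-slip = throw / sin(dip) = 178 / sin(67°) = 193.4 m
net slip = dip-slip / sin(rake) = 193.4 / sin(41°) = 294.7 m
rate = 294.7 m / 455 ka = 0.000648 m/yr = 0.648 m/kyr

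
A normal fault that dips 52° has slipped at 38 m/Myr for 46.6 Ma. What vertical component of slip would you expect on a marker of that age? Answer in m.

dip-slip = rate × time = 38 m/Myr × 46.6 Ma = 1771 m
throw = dip-slip × sin(dip) = 1771 × sin(52°) = 1400 m

1400 m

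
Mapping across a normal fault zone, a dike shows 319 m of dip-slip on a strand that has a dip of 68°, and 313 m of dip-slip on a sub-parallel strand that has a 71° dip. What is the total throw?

592 m

throw_A = 319 × sin(68°) = 295.8 m
throw_B = 313 × sin(71°) = 295.9 m
total = 295.8 + 295.9 = 592 m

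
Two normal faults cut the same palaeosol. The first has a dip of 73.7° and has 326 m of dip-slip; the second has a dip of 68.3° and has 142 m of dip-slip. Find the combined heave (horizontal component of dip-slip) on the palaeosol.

heave_A = 326 × cos(73.7°) = 91.50 m
heave_B = 142 × cos(68.3°) = 52.50 m
total = 91.50 + 52.50 = 144 m

144 m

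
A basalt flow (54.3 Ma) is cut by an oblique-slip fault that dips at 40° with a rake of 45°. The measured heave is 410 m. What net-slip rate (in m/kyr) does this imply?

dip-slip = heave / cos(dip) = 410 / cos(40°) = 535.2 m
net slip = dip-slip / sin(rake) = 535.2 / sin(45°) = 756.9 m
rate = 756.9 m / 54.3 Ma = 0.0000139 m/yr = 0.0139 m/kyr

0.0139 m/kyr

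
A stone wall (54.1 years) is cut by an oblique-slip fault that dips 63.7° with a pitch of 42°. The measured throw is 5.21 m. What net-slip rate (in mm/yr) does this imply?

161 mm/yr

dip-slip = throw / sin(dip) = 5.21 / sin(63.7°) = 5.812 m
net slip = dip-slip / sin(rake) = 5.812 / sin(42°) = 8.685 m
rate = 8.685 m / 54.1 years = 0.161 m/yr = 161 mm/yr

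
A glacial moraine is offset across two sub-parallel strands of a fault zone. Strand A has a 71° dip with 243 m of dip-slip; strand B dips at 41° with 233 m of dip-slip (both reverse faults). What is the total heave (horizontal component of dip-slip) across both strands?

heave_A = 243 × cos(71°) = 79.11 m
heave_B = 233 × cos(41°) = 175.8 m
total = 79.11 + 175.8 = 255 m

255 m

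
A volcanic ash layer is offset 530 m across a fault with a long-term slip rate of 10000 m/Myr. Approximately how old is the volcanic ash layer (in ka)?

age = offset / rate = 530 m / (10000 m/Myr) = 53000 yr = 53 ka

53 ka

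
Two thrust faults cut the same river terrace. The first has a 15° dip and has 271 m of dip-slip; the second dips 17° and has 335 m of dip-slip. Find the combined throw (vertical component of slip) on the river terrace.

throw_A = 271 × sin(15°) = 70.14 m
throw_B = 335 × sin(17°) = 97.94 m
total = 70.14 + 97.94 = 168 m

168 m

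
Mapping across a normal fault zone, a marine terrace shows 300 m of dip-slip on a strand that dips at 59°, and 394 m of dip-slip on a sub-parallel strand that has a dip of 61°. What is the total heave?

346 m

heave_A = 300 × cos(59°) = 154.5 m
heave_B = 394 × cos(61°) = 191 m
total = 154.5 + 191 = 346 m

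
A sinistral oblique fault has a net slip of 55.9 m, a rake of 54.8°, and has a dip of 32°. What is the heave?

dip-slip = net slip × sin(rake) = 55.9 m × sin(54.8°) = 45.68 m
heave = dip-slip × cos(dip) = 45.68 × cos(32°) = 38.7 m

38.7 m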